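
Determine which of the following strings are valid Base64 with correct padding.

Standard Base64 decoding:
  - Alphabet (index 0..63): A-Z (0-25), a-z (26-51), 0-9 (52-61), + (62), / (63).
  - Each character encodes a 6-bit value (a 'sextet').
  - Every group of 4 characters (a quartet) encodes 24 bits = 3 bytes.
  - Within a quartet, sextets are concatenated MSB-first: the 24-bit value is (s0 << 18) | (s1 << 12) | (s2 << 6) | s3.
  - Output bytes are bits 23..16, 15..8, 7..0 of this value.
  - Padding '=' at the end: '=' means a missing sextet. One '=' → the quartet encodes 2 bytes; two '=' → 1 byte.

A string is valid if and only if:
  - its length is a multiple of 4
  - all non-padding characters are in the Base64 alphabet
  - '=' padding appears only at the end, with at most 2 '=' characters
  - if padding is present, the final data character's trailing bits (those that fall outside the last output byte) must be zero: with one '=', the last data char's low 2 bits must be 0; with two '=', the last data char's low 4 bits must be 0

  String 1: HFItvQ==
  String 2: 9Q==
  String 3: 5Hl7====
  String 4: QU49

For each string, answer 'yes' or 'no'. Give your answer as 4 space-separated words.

String 1: 'HFItvQ==' → valid
String 2: '9Q==' → valid
String 3: '5Hl7====' → invalid (4 pad chars (max 2))
String 4: 'QU49' → valid

Answer: yes yes no yes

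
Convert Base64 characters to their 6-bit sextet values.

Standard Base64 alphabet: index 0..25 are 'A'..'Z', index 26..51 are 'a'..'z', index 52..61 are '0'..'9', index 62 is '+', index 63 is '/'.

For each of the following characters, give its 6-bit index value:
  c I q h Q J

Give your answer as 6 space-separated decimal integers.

'c': a..z range, 26 + ord('c') − ord('a') = 28
'I': A..Z range, ord('I') − ord('A') = 8
'q': a..z range, 26 + ord('q') − ord('a') = 42
'h': a..z range, 26 + ord('h') − ord('a') = 33
'Q': A..Z range, ord('Q') − ord('A') = 16
'J': A..Z range, ord('J') − ord('A') = 9

Answer: 28 8 42 33 16 9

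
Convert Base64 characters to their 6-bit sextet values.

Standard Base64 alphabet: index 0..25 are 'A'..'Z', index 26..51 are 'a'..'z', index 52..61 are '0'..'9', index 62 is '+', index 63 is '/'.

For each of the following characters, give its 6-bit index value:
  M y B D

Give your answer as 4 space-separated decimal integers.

Answer: 12 50 1 3

Derivation:
'M': A..Z range, ord('M') − ord('A') = 12
'y': a..z range, 26 + ord('y') − ord('a') = 50
'B': A..Z range, ord('B') − ord('A') = 1
'D': A..Z range, ord('D') − ord('A') = 3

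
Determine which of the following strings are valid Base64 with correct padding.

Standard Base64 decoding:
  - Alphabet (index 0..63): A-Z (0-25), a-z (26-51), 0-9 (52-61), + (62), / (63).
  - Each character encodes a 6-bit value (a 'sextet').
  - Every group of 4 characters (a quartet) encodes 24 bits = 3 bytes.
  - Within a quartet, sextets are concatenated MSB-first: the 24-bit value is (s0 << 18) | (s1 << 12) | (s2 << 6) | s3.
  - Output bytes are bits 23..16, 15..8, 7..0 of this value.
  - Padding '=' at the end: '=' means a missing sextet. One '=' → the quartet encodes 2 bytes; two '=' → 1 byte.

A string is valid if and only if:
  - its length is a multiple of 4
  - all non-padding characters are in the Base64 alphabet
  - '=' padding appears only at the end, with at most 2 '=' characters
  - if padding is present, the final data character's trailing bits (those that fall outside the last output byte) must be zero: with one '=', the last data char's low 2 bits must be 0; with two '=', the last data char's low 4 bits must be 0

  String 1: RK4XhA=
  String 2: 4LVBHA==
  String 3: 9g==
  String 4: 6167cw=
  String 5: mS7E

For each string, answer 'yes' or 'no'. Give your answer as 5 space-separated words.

String 1: 'RK4XhA=' → invalid (len=7 not mult of 4)
String 2: '4LVBHA==' → valid
String 3: '9g==' → valid
String 4: '6167cw=' → invalid (len=7 not mult of 4)
String 5: 'mS7E' → valid

Answer: no yes yes no yes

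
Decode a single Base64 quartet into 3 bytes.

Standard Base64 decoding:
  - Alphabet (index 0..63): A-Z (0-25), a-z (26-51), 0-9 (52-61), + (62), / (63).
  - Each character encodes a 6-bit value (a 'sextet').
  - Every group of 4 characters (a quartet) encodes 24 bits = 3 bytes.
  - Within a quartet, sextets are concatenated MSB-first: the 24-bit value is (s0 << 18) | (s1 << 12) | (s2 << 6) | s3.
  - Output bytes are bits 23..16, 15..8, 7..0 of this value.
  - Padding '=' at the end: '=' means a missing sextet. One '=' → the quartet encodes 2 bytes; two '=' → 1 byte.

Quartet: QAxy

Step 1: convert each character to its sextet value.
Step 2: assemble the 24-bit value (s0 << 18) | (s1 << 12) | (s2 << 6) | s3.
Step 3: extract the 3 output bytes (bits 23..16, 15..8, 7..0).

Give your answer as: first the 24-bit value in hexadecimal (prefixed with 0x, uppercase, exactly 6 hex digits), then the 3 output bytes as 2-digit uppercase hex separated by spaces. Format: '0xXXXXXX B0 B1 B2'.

Sextets: Q=16, A=0, x=49, y=50
24-bit: (16<<18) | (0<<12) | (49<<6) | 50
      = 0x400000 | 0x000000 | 0x000C40 | 0x000032
      = 0x400C72
Bytes: (v>>16)&0xFF=40, (v>>8)&0xFF=0C, v&0xFF=72

Answer: 0x400C72 40 0C 72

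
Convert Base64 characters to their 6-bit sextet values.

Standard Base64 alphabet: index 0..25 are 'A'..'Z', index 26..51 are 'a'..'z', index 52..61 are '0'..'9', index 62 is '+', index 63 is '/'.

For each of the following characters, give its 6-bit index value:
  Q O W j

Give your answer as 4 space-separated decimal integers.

Answer: 16 14 22 35

Derivation:
'Q': A..Z range, ord('Q') − ord('A') = 16
'O': A..Z range, ord('O') − ord('A') = 14
'W': A..Z range, ord('W') − ord('A') = 22
'j': a..z range, 26 + ord('j') − ord('a') = 35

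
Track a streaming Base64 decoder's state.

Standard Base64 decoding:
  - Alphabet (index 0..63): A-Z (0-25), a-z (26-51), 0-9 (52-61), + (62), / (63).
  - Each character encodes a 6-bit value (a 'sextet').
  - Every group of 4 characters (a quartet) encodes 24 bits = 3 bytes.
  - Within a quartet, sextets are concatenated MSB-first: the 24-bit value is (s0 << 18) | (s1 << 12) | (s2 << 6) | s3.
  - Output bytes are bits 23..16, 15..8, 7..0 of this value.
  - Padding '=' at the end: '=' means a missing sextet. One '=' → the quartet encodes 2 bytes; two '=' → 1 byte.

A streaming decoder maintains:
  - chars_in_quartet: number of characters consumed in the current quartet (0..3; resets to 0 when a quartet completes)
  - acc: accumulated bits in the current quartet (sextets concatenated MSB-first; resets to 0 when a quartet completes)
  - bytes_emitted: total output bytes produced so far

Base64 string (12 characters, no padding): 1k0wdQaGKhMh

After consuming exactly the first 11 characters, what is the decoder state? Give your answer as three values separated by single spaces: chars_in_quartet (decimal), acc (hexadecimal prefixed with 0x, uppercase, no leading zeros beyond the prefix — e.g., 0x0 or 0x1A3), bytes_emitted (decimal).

After char 0 ('1'=53): chars_in_quartet=1 acc=0x35 bytes_emitted=0
After char 1 ('k'=36): chars_in_quartet=2 acc=0xD64 bytes_emitted=0
After char 2 ('0'=52): chars_in_quartet=3 acc=0x35934 bytes_emitted=0
After char 3 ('w'=48): chars_in_quartet=4 acc=0xD64D30 -> emit D6 4D 30, reset; bytes_emitted=3
After char 4 ('d'=29): chars_in_quartet=1 acc=0x1D bytes_emitted=3
After char 5 ('Q'=16): chars_in_quartet=2 acc=0x750 bytes_emitted=3
After char 6 ('a'=26): chars_in_quartet=3 acc=0x1D41A bytes_emitted=3
After char 7 ('G'=6): chars_in_quartet=4 acc=0x750686 -> emit 75 06 86, reset; bytes_emitted=6
After char 8 ('K'=10): chars_in_quartet=1 acc=0xA bytes_emitted=6
After char 9 ('h'=33): chars_in_quartet=2 acc=0x2A1 bytes_emitted=6
After char 10 ('M'=12): chars_in_quartet=3 acc=0xA84C bytes_emitted=6

Answer: 3 0xA84C 6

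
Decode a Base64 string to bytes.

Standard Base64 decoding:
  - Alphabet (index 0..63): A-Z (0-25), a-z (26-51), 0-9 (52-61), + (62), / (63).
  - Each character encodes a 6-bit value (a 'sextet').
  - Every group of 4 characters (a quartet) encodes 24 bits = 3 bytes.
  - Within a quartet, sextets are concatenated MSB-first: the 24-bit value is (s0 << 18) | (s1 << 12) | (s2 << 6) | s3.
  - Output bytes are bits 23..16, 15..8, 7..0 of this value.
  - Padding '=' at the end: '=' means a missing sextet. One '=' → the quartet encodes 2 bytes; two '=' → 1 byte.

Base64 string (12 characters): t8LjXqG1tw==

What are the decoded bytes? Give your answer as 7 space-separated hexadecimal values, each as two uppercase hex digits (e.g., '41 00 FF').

Answer: B7 C2 E3 5E A1 B5 B7

Derivation:
After char 0 ('t'=45): chars_in_quartet=1 acc=0x2D bytes_emitted=0
After char 1 ('8'=60): chars_in_quartet=2 acc=0xB7C bytes_emitted=0
After char 2 ('L'=11): chars_in_quartet=3 acc=0x2DF0B bytes_emitted=0
After char 3 ('j'=35): chars_in_quartet=4 acc=0xB7C2E3 -> emit B7 C2 E3, reset; bytes_emitted=3
After char 4 ('X'=23): chars_in_quartet=1 acc=0x17 bytes_emitted=3
After char 5 ('q'=42): chars_in_quartet=2 acc=0x5EA bytes_emitted=3
After char 6 ('G'=6): chars_in_quartet=3 acc=0x17A86 bytes_emitted=3
After char 7 ('1'=53): chars_in_quartet=4 acc=0x5EA1B5 -> emit 5E A1 B5, reset; bytes_emitted=6
After char 8 ('t'=45): chars_in_quartet=1 acc=0x2D bytes_emitted=6
After char 9 ('w'=48): chars_in_quartet=2 acc=0xB70 bytes_emitted=6
Padding '==': partial quartet acc=0xB70 -> emit B7; bytes_emitted=7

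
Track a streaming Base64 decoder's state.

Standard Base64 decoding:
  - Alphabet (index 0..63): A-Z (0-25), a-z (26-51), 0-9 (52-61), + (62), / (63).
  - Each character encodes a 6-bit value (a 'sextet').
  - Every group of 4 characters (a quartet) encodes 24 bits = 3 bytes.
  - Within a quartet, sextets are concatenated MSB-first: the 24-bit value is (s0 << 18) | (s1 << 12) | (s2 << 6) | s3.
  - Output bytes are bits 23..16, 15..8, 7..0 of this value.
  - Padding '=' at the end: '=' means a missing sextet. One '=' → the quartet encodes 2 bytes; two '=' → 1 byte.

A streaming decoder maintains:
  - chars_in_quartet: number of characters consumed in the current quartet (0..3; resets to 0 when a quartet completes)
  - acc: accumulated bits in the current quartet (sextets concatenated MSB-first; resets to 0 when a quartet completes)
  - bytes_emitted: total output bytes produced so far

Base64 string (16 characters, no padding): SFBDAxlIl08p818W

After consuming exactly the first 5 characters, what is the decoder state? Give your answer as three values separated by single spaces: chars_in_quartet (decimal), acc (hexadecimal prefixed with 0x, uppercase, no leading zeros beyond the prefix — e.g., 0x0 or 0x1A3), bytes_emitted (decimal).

Answer: 1 0x0 3

Derivation:
After char 0 ('S'=18): chars_in_quartet=1 acc=0x12 bytes_emitted=0
After char 1 ('F'=5): chars_in_quartet=2 acc=0x485 bytes_emitted=0
After char 2 ('B'=1): chars_in_quartet=3 acc=0x12141 bytes_emitted=0
After char 3 ('D'=3): chars_in_quartet=4 acc=0x485043 -> emit 48 50 43, reset; bytes_emitted=3
After char 4 ('A'=0): chars_in_quartet=1 acc=0x0 bytes_emitted=3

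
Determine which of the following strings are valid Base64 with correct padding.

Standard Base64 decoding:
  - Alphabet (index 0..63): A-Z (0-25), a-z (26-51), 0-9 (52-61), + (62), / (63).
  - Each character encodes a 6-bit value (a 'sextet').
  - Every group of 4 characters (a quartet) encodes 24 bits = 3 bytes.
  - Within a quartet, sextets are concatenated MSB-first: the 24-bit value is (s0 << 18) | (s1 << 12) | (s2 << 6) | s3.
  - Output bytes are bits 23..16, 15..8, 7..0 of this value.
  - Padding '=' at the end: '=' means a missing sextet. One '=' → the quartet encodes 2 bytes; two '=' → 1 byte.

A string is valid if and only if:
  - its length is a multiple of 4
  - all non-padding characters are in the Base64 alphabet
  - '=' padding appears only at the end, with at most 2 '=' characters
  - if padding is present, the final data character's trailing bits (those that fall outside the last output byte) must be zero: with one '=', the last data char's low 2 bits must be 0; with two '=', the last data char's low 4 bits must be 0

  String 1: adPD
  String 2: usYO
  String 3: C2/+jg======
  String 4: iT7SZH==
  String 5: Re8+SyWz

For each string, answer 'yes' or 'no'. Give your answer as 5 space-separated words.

Answer: yes yes no no yes

Derivation:
String 1: 'adPD' → valid
String 2: 'usYO' → valid
String 3: 'C2/+jg======' → invalid (6 pad chars (max 2))
String 4: 'iT7SZH==' → invalid (bad trailing bits)
String 5: 'Re8+SyWz' → valid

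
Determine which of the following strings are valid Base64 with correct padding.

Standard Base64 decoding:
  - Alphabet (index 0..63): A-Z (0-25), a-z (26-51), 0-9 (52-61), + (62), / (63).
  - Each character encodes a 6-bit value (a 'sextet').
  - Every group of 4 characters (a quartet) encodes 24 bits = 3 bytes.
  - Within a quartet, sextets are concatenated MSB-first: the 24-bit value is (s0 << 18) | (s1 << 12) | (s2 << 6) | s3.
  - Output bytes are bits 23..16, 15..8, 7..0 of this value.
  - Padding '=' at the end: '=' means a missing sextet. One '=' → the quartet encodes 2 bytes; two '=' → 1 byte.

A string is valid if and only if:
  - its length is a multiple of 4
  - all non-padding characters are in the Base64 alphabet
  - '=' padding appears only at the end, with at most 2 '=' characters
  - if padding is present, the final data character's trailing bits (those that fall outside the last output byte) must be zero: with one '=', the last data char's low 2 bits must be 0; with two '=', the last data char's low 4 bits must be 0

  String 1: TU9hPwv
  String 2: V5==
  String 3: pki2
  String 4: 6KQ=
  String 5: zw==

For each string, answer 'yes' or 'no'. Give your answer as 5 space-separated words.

Answer: no no yes yes yes

Derivation:
String 1: 'TU9hPwv' → invalid (len=7 not mult of 4)
String 2: 'V5==' → invalid (bad trailing bits)
String 3: 'pki2' → valid
String 4: '6KQ=' → valid
String 5: 'zw==' → valid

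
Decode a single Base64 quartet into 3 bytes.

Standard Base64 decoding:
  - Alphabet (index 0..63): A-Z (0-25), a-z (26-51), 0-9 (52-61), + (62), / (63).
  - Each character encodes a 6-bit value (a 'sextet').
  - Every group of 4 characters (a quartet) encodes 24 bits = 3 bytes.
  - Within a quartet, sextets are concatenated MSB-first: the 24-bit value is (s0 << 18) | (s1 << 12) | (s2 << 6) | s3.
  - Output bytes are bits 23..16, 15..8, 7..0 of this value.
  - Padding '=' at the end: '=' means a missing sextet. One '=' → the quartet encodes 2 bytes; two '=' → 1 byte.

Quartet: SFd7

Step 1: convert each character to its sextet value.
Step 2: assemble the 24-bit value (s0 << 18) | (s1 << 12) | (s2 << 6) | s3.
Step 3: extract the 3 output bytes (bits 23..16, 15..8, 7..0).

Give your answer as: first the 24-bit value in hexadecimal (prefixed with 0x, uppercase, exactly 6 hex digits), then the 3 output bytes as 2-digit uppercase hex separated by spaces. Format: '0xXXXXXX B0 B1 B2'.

Sextets: S=18, F=5, d=29, 7=59
24-bit: (18<<18) | (5<<12) | (29<<6) | 59
      = 0x480000 | 0x005000 | 0x000740 | 0x00003B
      = 0x48577B
Bytes: (v>>16)&0xFF=48, (v>>8)&0xFF=57, v&0xFF=7B

Answer: 0x48577B 48 57 7B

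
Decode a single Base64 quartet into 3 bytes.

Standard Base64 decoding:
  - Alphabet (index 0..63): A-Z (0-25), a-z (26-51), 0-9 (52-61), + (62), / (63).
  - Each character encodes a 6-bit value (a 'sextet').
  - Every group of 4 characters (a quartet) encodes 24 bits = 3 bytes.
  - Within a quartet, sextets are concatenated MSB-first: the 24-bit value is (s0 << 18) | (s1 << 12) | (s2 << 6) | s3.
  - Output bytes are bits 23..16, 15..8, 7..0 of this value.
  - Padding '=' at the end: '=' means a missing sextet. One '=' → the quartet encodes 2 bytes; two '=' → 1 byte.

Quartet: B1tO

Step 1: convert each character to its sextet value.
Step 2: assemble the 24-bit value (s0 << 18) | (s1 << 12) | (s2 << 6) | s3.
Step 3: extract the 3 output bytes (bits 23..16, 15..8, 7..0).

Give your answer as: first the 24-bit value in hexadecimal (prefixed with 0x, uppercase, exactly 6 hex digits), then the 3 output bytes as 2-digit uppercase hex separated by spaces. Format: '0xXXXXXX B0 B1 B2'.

Sextets: B=1, 1=53, t=45, O=14
24-bit: (1<<18) | (53<<12) | (45<<6) | 14
      = 0x040000 | 0x035000 | 0x000B40 | 0x00000E
      = 0x075B4E
Bytes: (v>>16)&0xFF=07, (v>>8)&0xFF=5B, v&0xFF=4E

Answer: 0x075B4E 07 5B 4E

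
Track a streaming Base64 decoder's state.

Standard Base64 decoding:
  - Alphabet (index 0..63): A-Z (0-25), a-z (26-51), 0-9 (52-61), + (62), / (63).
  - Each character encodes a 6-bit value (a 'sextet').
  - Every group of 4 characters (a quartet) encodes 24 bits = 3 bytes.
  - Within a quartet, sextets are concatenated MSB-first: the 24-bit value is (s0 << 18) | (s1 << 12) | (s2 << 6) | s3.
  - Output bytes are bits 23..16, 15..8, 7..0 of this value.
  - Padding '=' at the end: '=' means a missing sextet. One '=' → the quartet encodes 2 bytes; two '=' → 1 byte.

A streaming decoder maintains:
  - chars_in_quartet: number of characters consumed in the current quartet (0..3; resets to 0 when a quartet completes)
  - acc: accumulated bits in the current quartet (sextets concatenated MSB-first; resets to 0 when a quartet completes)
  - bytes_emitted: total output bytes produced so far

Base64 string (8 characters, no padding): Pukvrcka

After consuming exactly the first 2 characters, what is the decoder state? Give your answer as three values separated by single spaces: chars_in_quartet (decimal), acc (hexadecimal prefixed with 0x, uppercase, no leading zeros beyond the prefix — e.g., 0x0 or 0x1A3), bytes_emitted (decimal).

Answer: 2 0x3EE 0

Derivation:
After char 0 ('P'=15): chars_in_quartet=1 acc=0xF bytes_emitted=0
After char 1 ('u'=46): chars_in_quartet=2 acc=0x3EE bytes_emitted=0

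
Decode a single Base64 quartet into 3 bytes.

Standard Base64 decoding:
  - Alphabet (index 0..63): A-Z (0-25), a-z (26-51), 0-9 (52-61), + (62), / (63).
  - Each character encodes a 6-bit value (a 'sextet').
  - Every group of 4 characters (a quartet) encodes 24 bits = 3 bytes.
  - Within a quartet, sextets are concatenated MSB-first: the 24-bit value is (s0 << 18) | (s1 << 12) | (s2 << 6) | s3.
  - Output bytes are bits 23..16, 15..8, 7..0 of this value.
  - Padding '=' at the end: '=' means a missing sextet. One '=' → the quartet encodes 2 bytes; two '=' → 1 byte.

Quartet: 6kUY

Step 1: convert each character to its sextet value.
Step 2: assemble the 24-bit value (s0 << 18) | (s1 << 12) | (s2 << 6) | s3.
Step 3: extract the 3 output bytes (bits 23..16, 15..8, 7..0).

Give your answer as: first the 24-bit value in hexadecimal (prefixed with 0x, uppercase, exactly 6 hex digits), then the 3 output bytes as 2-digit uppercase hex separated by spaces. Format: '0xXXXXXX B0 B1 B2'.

Answer: 0xEA4518 EA 45 18

Derivation:
Sextets: 6=58, k=36, U=20, Y=24
24-bit: (58<<18) | (36<<12) | (20<<6) | 24
      = 0xE80000 | 0x024000 | 0x000500 | 0x000018
      = 0xEA4518
Bytes: (v>>16)&0xFF=EA, (v>>8)&0xFF=45, v&0xFF=18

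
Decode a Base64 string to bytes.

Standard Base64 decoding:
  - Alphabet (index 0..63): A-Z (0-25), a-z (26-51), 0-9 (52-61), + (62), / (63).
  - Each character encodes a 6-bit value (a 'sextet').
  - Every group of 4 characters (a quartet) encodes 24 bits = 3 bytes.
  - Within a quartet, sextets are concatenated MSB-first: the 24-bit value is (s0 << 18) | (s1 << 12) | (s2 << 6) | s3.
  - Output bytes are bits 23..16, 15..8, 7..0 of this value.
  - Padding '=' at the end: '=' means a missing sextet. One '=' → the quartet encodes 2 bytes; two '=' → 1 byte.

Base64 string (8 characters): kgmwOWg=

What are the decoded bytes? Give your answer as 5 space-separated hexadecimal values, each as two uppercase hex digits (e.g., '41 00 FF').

Answer: 92 09 B0 39 68

Derivation:
After char 0 ('k'=36): chars_in_quartet=1 acc=0x24 bytes_emitted=0
After char 1 ('g'=32): chars_in_quartet=2 acc=0x920 bytes_emitted=0
After char 2 ('m'=38): chars_in_quartet=3 acc=0x24826 bytes_emitted=0
After char 3 ('w'=48): chars_in_quartet=4 acc=0x9209B0 -> emit 92 09 B0, reset; bytes_emitted=3
After char 4 ('O'=14): chars_in_quartet=1 acc=0xE bytes_emitted=3
After char 5 ('W'=22): chars_in_quartet=2 acc=0x396 bytes_emitted=3
After char 6 ('g'=32): chars_in_quartet=3 acc=0xE5A0 bytes_emitted=3
Padding '=': partial quartet acc=0xE5A0 -> emit 39 68; bytes_emitted=5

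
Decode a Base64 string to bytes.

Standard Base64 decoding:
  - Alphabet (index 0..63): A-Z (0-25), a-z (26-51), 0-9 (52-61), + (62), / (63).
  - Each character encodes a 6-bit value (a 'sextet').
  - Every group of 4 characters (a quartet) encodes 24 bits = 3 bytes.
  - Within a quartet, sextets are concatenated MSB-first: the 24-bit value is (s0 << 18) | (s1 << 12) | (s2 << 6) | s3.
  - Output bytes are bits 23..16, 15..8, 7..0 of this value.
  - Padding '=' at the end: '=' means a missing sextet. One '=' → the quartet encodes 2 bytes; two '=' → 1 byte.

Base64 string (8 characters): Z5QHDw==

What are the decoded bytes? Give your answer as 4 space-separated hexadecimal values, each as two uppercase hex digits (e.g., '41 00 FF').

After char 0 ('Z'=25): chars_in_quartet=1 acc=0x19 bytes_emitted=0
After char 1 ('5'=57): chars_in_quartet=2 acc=0x679 bytes_emitted=0
After char 2 ('Q'=16): chars_in_quartet=3 acc=0x19E50 bytes_emitted=0
After char 3 ('H'=7): chars_in_quartet=4 acc=0x679407 -> emit 67 94 07, reset; bytes_emitted=3
After char 4 ('D'=3): chars_in_quartet=1 acc=0x3 bytes_emitted=3
After char 5 ('w'=48): chars_in_quartet=2 acc=0xF0 bytes_emitted=3
Padding '==': partial quartet acc=0xF0 -> emit 0F; bytes_emitted=4

Answer: 67 94 07 0F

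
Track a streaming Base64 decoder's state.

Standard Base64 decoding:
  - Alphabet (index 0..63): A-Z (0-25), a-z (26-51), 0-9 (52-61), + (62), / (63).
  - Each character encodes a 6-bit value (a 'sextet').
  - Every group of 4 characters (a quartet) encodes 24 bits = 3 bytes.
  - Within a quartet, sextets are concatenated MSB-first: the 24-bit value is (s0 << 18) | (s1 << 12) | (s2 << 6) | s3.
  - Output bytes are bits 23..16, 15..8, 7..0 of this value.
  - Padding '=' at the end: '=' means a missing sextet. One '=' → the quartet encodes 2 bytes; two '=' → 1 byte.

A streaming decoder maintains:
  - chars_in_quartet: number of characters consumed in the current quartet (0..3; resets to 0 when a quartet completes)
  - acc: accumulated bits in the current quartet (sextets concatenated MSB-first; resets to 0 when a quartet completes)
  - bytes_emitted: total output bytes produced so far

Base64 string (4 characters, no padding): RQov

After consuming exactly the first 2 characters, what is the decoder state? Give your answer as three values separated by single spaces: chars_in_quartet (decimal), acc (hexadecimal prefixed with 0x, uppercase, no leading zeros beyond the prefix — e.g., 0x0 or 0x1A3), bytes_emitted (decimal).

Answer: 2 0x450 0

Derivation:
After char 0 ('R'=17): chars_in_quartet=1 acc=0x11 bytes_emitted=0
After char 1 ('Q'=16): chars_in_quartet=2 acc=0x450 bytes_emitted=0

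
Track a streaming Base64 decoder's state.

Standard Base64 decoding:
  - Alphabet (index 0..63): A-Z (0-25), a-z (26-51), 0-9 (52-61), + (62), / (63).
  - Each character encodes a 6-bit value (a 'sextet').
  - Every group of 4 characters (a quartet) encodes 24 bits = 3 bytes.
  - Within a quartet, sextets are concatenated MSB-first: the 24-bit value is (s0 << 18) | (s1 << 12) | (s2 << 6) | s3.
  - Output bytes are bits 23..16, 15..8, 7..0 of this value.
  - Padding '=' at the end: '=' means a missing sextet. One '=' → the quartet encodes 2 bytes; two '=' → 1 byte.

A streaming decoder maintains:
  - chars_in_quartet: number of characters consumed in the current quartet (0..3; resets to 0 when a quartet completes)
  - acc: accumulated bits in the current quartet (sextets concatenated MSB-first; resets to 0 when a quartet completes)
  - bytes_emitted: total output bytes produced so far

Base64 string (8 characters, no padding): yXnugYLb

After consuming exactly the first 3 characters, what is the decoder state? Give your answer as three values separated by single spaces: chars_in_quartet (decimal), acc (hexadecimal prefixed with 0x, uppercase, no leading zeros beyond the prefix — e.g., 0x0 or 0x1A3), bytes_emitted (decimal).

After char 0 ('y'=50): chars_in_quartet=1 acc=0x32 bytes_emitted=0
After char 1 ('X'=23): chars_in_quartet=2 acc=0xC97 bytes_emitted=0
After char 2 ('n'=39): chars_in_quartet=3 acc=0x325E7 bytes_emitted=0

Answer: 3 0x325E7 0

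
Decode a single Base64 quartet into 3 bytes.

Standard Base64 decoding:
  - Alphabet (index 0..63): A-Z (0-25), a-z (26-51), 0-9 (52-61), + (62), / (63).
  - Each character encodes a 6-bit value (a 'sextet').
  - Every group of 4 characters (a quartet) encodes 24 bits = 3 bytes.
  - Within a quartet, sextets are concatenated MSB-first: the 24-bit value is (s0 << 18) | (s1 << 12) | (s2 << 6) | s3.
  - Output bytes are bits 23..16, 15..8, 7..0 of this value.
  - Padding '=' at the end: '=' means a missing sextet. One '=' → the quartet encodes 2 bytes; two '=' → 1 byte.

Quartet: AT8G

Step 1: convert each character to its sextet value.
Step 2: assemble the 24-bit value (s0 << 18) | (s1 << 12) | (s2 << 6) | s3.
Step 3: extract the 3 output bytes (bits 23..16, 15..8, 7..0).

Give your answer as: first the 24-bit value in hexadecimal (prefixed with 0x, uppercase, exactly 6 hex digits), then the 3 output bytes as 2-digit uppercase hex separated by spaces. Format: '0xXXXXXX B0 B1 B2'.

Sextets: A=0, T=19, 8=60, G=6
24-bit: (0<<18) | (19<<12) | (60<<6) | 6
      = 0x000000 | 0x013000 | 0x000F00 | 0x000006
      = 0x013F06
Bytes: (v>>16)&0xFF=01, (v>>8)&0xFF=3F, v&0xFF=06

Answer: 0x013F06 01 3F 06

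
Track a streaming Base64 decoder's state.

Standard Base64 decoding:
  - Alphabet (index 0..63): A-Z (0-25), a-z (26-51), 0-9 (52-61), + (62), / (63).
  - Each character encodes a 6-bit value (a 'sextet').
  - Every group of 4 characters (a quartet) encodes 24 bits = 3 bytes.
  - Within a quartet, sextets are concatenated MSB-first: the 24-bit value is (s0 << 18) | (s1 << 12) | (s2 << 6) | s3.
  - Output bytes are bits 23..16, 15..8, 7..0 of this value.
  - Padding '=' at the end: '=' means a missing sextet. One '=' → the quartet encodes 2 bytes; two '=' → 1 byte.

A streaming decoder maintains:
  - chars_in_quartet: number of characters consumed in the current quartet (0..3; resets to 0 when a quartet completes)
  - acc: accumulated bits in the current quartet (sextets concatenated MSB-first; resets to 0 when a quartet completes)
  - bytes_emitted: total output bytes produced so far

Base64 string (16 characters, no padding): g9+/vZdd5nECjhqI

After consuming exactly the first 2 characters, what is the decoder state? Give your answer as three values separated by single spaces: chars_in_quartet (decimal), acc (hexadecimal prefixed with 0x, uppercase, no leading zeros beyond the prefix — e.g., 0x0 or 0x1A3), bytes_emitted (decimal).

Answer: 2 0x83D 0

Derivation:
After char 0 ('g'=32): chars_in_quartet=1 acc=0x20 bytes_emitted=0
After char 1 ('9'=61): chars_in_quartet=2 acc=0x83D bytes_emitted=0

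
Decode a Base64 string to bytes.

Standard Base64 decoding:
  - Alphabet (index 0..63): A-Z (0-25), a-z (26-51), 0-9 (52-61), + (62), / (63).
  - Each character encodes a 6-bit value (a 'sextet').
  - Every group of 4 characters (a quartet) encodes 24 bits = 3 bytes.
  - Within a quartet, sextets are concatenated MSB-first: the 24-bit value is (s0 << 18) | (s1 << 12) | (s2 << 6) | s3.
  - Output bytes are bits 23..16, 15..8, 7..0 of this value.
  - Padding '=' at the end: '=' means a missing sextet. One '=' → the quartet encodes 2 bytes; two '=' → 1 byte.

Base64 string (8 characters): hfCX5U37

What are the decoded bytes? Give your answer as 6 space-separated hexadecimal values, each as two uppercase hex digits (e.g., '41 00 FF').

After char 0 ('h'=33): chars_in_quartet=1 acc=0x21 bytes_emitted=0
After char 1 ('f'=31): chars_in_quartet=2 acc=0x85F bytes_emitted=0
After char 2 ('C'=2): chars_in_quartet=3 acc=0x217C2 bytes_emitted=0
After char 3 ('X'=23): chars_in_quartet=4 acc=0x85F097 -> emit 85 F0 97, reset; bytes_emitted=3
After char 4 ('5'=57): chars_in_quartet=1 acc=0x39 bytes_emitted=3
After char 5 ('U'=20): chars_in_quartet=2 acc=0xE54 bytes_emitted=3
After char 6 ('3'=55): chars_in_quartet=3 acc=0x39537 bytes_emitted=3
After char 7 ('7'=59): chars_in_quartet=4 acc=0xE54DFB -> emit E5 4D FB, reset; bytes_emitted=6

Answer: 85 F0 97 E5 4D FB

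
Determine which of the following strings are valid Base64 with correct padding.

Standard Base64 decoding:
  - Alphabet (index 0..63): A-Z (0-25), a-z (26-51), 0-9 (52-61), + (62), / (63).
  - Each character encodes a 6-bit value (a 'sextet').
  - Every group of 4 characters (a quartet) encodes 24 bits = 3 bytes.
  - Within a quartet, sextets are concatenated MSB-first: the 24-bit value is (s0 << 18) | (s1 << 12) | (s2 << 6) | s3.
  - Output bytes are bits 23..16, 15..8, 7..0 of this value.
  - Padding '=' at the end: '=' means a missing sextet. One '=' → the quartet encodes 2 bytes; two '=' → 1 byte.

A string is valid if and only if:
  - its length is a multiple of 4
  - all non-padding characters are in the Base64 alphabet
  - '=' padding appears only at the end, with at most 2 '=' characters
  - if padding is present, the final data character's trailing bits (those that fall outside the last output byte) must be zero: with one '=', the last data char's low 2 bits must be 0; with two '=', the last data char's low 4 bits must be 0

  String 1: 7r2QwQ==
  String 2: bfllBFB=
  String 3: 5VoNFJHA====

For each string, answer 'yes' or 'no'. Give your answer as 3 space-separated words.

Answer: yes no no

Derivation:
String 1: '7r2QwQ==' → valid
String 2: 'bfllBFB=' → invalid (bad trailing bits)
String 3: '5VoNFJHA====' → invalid (4 pad chars (max 2))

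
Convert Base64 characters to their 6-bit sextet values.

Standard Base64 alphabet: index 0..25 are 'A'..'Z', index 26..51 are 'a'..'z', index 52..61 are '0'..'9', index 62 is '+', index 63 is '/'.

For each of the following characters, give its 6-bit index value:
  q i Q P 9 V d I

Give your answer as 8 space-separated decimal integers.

'q': a..z range, 26 + ord('q') − ord('a') = 42
'i': a..z range, 26 + ord('i') − ord('a') = 34
'Q': A..Z range, ord('Q') − ord('A') = 16
'P': A..Z range, ord('P') − ord('A') = 15
'9': 0..9 range, 52 + ord('9') − ord('0') = 61
'V': A..Z range, ord('V') − ord('A') = 21
'd': a..z range, 26 + ord('d') − ord('a') = 29
'I': A..Z range, ord('I') − ord('A') = 8

Answer: 42 34 16 15 61 21 29 8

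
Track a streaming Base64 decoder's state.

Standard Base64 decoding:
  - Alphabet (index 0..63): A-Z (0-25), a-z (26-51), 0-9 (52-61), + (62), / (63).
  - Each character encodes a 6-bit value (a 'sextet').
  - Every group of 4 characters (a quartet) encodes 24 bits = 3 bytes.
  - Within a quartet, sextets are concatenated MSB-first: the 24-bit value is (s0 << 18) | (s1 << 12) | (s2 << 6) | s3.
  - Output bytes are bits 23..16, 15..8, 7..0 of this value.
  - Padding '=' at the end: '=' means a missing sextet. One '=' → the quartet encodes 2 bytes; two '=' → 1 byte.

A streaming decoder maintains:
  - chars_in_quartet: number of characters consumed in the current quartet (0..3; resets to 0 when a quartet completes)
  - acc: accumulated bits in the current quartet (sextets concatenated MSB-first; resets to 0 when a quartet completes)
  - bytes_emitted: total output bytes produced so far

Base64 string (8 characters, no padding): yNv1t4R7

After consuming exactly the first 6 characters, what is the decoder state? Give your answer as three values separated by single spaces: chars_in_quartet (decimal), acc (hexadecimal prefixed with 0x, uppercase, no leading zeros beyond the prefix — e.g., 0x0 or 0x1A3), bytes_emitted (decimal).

After char 0 ('y'=50): chars_in_quartet=1 acc=0x32 bytes_emitted=0
After char 1 ('N'=13): chars_in_quartet=2 acc=0xC8D bytes_emitted=0
After char 2 ('v'=47): chars_in_quartet=3 acc=0x3236F bytes_emitted=0
After char 3 ('1'=53): chars_in_quartet=4 acc=0xC8DBF5 -> emit C8 DB F5, reset; bytes_emitted=3
After char 4 ('t'=45): chars_in_quartet=1 acc=0x2D bytes_emitted=3
After char 5 ('4'=56): chars_in_quartet=2 acc=0xB78 bytes_emitted=3

Answer: 2 0xB78 3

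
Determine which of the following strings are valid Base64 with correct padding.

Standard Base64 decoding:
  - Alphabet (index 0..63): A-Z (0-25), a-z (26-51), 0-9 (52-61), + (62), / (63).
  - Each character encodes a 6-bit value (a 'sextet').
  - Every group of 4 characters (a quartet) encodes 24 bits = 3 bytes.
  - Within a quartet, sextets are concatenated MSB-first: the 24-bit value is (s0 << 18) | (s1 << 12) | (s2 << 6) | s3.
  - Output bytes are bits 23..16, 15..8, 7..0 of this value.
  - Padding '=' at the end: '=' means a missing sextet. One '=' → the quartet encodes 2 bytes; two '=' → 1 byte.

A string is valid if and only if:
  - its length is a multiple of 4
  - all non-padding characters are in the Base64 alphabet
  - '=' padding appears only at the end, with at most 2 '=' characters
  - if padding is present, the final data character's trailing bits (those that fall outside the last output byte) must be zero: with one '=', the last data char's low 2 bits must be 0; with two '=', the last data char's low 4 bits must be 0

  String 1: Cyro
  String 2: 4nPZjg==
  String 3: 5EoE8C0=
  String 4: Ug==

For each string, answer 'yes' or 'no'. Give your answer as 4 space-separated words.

String 1: 'Cyro' → valid
String 2: '4nPZjg==' → valid
String 3: '5EoE8C0=' → valid
String 4: 'Ug==' → valid

Answer: yes yes yes yes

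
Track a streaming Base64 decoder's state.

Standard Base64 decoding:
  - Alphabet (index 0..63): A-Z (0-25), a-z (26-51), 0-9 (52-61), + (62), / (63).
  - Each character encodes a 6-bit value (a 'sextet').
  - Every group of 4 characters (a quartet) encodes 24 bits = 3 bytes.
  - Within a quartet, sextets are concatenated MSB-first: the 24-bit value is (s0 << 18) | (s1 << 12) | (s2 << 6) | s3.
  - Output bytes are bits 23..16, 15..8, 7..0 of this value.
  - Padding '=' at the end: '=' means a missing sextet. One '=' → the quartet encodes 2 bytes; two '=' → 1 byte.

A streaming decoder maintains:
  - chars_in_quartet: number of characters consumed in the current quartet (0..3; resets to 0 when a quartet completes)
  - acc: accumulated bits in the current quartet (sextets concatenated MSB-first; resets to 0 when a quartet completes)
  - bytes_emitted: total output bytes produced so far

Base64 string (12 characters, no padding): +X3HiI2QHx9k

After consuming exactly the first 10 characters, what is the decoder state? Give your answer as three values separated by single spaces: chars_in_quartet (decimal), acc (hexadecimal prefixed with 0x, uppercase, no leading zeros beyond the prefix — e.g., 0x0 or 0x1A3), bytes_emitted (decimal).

Answer: 2 0x1F1 6

Derivation:
After char 0 ('+'=62): chars_in_quartet=1 acc=0x3E bytes_emitted=0
After char 1 ('X'=23): chars_in_quartet=2 acc=0xF97 bytes_emitted=0
After char 2 ('3'=55): chars_in_quartet=3 acc=0x3E5F7 bytes_emitted=0
After char 3 ('H'=7): chars_in_quartet=4 acc=0xF97DC7 -> emit F9 7D C7, reset; bytes_emitted=3
After char 4 ('i'=34): chars_in_quartet=1 acc=0x22 bytes_emitted=3
After char 5 ('I'=8): chars_in_quartet=2 acc=0x888 bytes_emitted=3
After char 6 ('2'=54): chars_in_quartet=3 acc=0x22236 bytes_emitted=3
After char 7 ('Q'=16): chars_in_quartet=4 acc=0x888D90 -> emit 88 8D 90, reset; bytes_emitted=6
After char 8 ('H'=7): chars_in_quartet=1 acc=0x7 bytes_emitted=6
After char 9 ('x'=49): chars_in_quartet=2 acc=0x1F1 bytes_emitted=6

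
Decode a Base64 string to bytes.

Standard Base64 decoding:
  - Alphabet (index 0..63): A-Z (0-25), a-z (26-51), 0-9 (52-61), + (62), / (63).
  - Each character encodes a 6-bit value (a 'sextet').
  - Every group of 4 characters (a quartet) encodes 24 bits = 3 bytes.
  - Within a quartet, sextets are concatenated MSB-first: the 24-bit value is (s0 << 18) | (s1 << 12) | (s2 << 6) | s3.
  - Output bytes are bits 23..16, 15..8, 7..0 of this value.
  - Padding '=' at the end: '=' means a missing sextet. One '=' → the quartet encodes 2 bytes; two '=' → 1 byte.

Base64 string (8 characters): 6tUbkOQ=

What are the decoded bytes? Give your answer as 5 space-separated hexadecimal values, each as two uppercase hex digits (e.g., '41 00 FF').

After char 0 ('6'=58): chars_in_quartet=1 acc=0x3A bytes_emitted=0
After char 1 ('t'=45): chars_in_quartet=2 acc=0xEAD bytes_emitted=0
After char 2 ('U'=20): chars_in_quartet=3 acc=0x3AB54 bytes_emitted=0
After char 3 ('b'=27): chars_in_quartet=4 acc=0xEAD51B -> emit EA D5 1B, reset; bytes_emitted=3
After char 4 ('k'=36): chars_in_quartet=1 acc=0x24 bytes_emitted=3
After char 5 ('O'=14): chars_in_quartet=2 acc=0x90E bytes_emitted=3
After char 6 ('Q'=16): chars_in_quartet=3 acc=0x24390 bytes_emitted=3
Padding '=': partial quartet acc=0x24390 -> emit 90 E4; bytes_emitted=5

Answer: EA D5 1B 90 E4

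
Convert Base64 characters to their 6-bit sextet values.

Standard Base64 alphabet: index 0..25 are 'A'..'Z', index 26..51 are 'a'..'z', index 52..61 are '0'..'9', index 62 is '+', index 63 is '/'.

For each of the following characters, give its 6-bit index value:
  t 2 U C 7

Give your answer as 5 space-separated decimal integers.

Answer: 45 54 20 2 59

Derivation:
't': a..z range, 26 + ord('t') − ord('a') = 45
'2': 0..9 range, 52 + ord('2') − ord('0') = 54
'U': A..Z range, ord('U') − ord('A') = 20
'C': A..Z range, ord('C') − ord('A') = 2
'7': 0..9 range, 52 + ord('7') − ord('0') = 59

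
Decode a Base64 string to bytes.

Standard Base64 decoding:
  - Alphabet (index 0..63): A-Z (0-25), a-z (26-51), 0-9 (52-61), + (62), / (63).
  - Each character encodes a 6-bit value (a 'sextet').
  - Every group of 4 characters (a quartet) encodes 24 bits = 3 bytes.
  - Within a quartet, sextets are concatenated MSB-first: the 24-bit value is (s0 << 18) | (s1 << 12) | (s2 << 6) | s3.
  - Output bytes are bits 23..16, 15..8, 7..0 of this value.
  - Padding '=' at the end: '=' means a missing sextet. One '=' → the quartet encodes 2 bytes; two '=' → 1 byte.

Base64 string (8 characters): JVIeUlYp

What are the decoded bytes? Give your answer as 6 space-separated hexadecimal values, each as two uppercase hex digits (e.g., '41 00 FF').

Answer: 25 52 1E 52 56 29

Derivation:
After char 0 ('J'=9): chars_in_quartet=1 acc=0x9 bytes_emitted=0
After char 1 ('V'=21): chars_in_quartet=2 acc=0x255 bytes_emitted=0
After char 2 ('I'=8): chars_in_quartet=3 acc=0x9548 bytes_emitted=0
After char 3 ('e'=30): chars_in_quartet=4 acc=0x25521E -> emit 25 52 1E, reset; bytes_emitted=3
After char 4 ('U'=20): chars_in_quartet=1 acc=0x14 bytes_emitted=3
After char 5 ('l'=37): chars_in_quartet=2 acc=0x525 bytes_emitted=3
After char 6 ('Y'=24): chars_in_quartet=3 acc=0x14958 bytes_emitted=3
After char 7 ('p'=41): chars_in_quartet=4 acc=0x525629 -> emit 52 56 29, reset; bytes_emitted=6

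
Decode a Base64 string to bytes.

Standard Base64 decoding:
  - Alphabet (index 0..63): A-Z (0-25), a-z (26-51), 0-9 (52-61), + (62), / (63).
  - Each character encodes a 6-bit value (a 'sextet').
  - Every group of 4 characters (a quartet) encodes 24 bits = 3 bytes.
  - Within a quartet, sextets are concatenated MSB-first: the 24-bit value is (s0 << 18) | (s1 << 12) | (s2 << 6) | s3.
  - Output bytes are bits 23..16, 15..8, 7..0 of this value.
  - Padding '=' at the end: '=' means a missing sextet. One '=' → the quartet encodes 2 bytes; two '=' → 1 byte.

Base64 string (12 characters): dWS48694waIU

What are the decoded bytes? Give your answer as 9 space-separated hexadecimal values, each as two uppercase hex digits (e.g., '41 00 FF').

Answer: 75 64 B8 F3 AF 78 C1 A2 14

Derivation:
After char 0 ('d'=29): chars_in_quartet=1 acc=0x1D bytes_emitted=0
After char 1 ('W'=22): chars_in_quartet=2 acc=0x756 bytes_emitted=0
After char 2 ('S'=18): chars_in_quartet=3 acc=0x1D592 bytes_emitted=0
After char 3 ('4'=56): chars_in_quartet=4 acc=0x7564B8 -> emit 75 64 B8, reset; bytes_emitted=3
After char 4 ('8'=60): chars_in_quartet=1 acc=0x3C bytes_emitted=3
After char 5 ('6'=58): chars_in_quartet=2 acc=0xF3A bytes_emitted=3
After char 6 ('9'=61): chars_in_quartet=3 acc=0x3CEBD bytes_emitted=3
After char 7 ('4'=56): chars_in_quartet=4 acc=0xF3AF78 -> emit F3 AF 78, reset; bytes_emitted=6
After char 8 ('w'=48): chars_in_quartet=1 acc=0x30 bytes_emitted=6
After char 9 ('a'=26): chars_in_quartet=2 acc=0xC1A bytes_emitted=6
After char 10 ('I'=8): chars_in_quartet=3 acc=0x30688 bytes_emitted=6
After char 11 ('U'=20): chars_in_quartet=4 acc=0xC1A214 -> emit C1 A2 14, reset; bytes_emitted=9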